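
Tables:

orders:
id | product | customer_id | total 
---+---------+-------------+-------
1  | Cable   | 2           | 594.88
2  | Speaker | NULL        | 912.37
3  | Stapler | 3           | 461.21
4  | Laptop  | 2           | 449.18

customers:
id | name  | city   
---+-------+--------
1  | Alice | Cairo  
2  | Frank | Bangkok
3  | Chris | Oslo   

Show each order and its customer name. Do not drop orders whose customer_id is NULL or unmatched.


LEFT JOIN keeps every row from orders (the left table); where customer_id has no match in customers, the customer columns become NULL. Walk through each order:
  - order 1 (Cable): customer_id=2 -> matches Frank
  - order 2 (Speaker): customer_id=NULL, no match -> kept with NULL
  - order 3 (Stapler): customer_id=3 -> matches Chris
  - order 4 (Laptop): customer_id=2 -> matches Frank
All 4 rows appear; 1 has NULL customer.

SQL:
SELECT a.product, b.name AS customer
FROM orders a
LEFT JOIN customers b ON a.customer_id = b.id

Result:
product | customer
--------+---------
Cable   | Frank   
Speaker | NULL    
Stapler | Chris   
Laptop  | Frank   


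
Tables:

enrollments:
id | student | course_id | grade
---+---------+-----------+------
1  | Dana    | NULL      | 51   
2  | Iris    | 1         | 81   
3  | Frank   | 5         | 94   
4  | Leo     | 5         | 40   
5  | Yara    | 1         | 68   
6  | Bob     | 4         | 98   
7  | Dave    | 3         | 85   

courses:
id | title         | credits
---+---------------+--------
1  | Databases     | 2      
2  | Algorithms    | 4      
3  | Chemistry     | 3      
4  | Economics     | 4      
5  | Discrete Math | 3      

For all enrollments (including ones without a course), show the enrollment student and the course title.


LEFT JOIN keeps every row from enrollments (the left table); where course_id has no match in courses, the course columns become NULL. Walk through each enrollment:
  - enrollment 1 (Dana): course_id=NULL, no match -> kept with NULL
  - enrollment 2 (Iris): course_id=1 -> matches Databases
  - enrollment 3 (Frank): course_id=5 -> matches Discrete Math
  - enrollment 4 (Leo): course_id=5 -> matches Discrete Math
  - enrollment 5 (Yara): course_id=1 -> matches Databases
  - enrollment 6 (Bob): course_id=4 -> matches Economics
  - enrollment 7 (Dave): course_id=3 -> matches Chemistry
All 7 rows appear; 1 has NULL course.

SQL:
SELECT a.student, b.title AS course
FROM enrollments a
LEFT JOIN courses b ON a.course_id = b.id

Result:
student | course       
--------+--------------
Dana    | NULL         
Iris    | Databases    
Frank   | Discrete Math
Leo     | Discrete Math
Yara    | Databases    
Bob     | Economics    
Dave    | Chemistry    


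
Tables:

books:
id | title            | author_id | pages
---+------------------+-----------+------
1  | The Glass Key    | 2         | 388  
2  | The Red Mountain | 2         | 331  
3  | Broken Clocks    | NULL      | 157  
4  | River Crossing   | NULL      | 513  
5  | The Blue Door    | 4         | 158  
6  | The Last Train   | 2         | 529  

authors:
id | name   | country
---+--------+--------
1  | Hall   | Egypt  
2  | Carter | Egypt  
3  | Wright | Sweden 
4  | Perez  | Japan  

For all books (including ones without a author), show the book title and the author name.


LEFT JOIN keeps every row from books (the left table); where author_id has no match in authors, the author columns become NULL. Walk through each book:
  - book 1 (The Glass Key): author_id=2 -> matches Carter
  - book 2 (The Red Mountain): author_id=2 -> matches Carter
  - book 3 (Broken Clocks): author_id=NULL, no match -> kept with NULL
  - book 4 (River Crossing): author_id=NULL, no match -> kept with NULL
  - book 5 (The Blue Door): author_id=4 -> matches Perez
  - book 6 (The Last Train): author_id=2 -> matches Carter
All 6 rows appear; 2 have NULL author.

SQL:
SELECT a.title, b.name AS author
FROM books a
LEFT JOIN authors b ON a.author_id = b.id

Result:
title            | author
-----------------+-------
The Glass Key    | Carter
The Red Mountain | Carter
Broken Clocks    | NULL  
River Crossing   | NULL  
The Blue Door    | Perez 
The Last Train   | Carter


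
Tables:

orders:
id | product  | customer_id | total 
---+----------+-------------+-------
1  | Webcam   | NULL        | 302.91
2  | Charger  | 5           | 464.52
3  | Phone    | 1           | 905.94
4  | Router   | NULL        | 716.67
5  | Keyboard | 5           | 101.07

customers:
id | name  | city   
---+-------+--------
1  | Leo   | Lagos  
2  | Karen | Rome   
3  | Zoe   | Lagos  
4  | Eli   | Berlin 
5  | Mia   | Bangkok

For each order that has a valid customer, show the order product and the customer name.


INNER JOIN keeps only orders rows whose customer_id matches an id in customers. Walk through each order:
  - order 1 (Webcam): customer_id=NULL, no match -> dropped
  - order 2 (Charger): customer_id=5 -> matches Mia
  - order 3 (Phone): customer_id=1 -> matches Leo
  - order 4 (Router): customer_id=NULL, no match -> dropped
  - order 5 (Keyboard): customer_id=5 -> matches Mia
So 2 of 5 rows are dropped.

SQL:
SELECT a.product, b.name AS customer
FROM orders a
INNER JOIN customers b ON a.customer_id = b.id

Result:
product  | customer
---------+---------
Charger  | Mia     
Phone    | Leo     
Keyboard | Mia     


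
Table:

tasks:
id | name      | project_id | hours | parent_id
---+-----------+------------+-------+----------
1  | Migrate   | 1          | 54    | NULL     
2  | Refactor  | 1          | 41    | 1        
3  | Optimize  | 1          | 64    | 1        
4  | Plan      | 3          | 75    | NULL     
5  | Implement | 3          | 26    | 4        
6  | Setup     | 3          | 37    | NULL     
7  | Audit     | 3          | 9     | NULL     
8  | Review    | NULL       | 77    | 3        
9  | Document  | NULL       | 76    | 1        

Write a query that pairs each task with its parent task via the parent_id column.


This is a self-join: tasks is joined to a second copy of itself, matching each row's parent_id to another row's id. Use LEFT JOIN so rows with parent_id=NULL are kept.
  - task 1 (Migrate): parent_id=NULL -> NULL
  - task 2 (Refactor): parent_id=1 -> Migrate
  - task 3 (Optimize): parent_id=1 -> Migrate
  - task 4 (Plan): parent_id=NULL -> NULL
  - task 5 (Implement): parent_id=4 -> Plan
  - task 6 (Setup): parent_id=NULL -> NULL
  - task 7 (Audit): parent_id=NULL -> NULL
  - task 8 (Review): parent_id=3 -> Optimize
  - task 9 (Document): parent_id=1 -> Migrate

SQL:
SELECT a.name AS item, b.name AS parent
FROM tasks a
LEFT JOIN tasks b ON a.parent_id = b.id

Result:
item      | parent  
----------+---------
Migrate   | NULL    
Refactor  | Migrate 
Optimize  | Migrate 
Plan      | NULL    
Implement | Plan    
Setup     | NULL    
Audit     | NULL    
Review    | Optimize
Document  | Migrate 


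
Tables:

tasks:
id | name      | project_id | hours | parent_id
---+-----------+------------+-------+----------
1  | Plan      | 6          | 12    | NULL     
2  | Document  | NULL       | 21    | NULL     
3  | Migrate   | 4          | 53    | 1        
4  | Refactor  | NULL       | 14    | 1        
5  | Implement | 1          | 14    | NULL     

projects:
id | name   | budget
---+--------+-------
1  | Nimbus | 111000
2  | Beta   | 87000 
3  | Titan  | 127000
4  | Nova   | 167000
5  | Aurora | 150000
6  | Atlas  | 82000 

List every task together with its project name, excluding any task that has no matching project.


INNER JOIN keeps only tasks rows whose project_id matches an id in projects. Walk through each task:
  - task 1 (Plan): project_id=6 -> matches Atlas
  - task 2 (Document): project_id=NULL, no match -> dropped
  - task 3 (Migrate): project_id=4 -> matches Nova
  - task 4 (Refactor): project_id=NULL, no match -> dropped
  - task 5 (Implement): project_id=1 -> matches Nimbus
So 2 of 5 rows are dropped.

SQL:
SELECT a.name, b.name AS project
FROM tasks a
INNER JOIN projects b ON a.project_id = b.id

Result:
name      | project
----------+--------
Plan      | Atlas  
Migrate   | Nova   
Implement | Nimbus 


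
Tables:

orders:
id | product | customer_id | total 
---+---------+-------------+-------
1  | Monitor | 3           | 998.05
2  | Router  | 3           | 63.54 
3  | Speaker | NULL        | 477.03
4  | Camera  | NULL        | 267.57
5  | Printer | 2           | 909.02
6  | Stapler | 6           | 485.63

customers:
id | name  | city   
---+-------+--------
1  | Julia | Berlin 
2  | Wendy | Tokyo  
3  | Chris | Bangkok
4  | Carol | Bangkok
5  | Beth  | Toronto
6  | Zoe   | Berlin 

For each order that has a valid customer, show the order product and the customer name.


INNER JOIN keeps only orders rows whose customer_id matches an id in customers. Walk through each order:
  - order 1 (Monitor): customer_id=3 -> matches Chris
  - order 2 (Router): customer_id=3 -> matches Chris
  - order 3 (Speaker): customer_id=NULL, no match -> dropped
  - order 4 (Camera): customer_id=NULL, no match -> dropped
  - order 5 (Printer): customer_id=2 -> matches Wendy
  - order 6 (Stapler): customer_id=6 -> matches Zoe
So 2 of 6 rows are dropped.

SQL:
SELECT a.product, b.name AS customer
FROM orders a
INNER JOIN customers b ON a.customer_id = b.id

Result:
product | customer
--------+---------
Monitor | Chris   
Router  | Chris   
Printer | Wendy   
Stapler | Zoe     


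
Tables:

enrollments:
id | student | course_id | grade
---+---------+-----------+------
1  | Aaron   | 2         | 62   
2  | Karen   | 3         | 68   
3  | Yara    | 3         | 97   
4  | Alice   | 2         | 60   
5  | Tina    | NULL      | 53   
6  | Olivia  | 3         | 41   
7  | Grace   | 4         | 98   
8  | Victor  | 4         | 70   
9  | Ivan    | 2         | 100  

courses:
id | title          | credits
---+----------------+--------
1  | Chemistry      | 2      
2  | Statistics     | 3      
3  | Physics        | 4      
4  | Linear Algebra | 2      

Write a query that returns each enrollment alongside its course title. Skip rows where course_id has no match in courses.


INNER JOIN keeps only enrollments rows whose course_id matches an id in courses. Walk through each enrollment:
  - enrollment 1 (Aaron): course_id=2 -> matches Statistics
  - enrollment 2 (Karen): course_id=3 -> matches Physics
  - enrollment 3 (Yara): course_id=3 -> matches Physics
  - enrollment 4 (Alice): course_id=2 -> matches Statistics
  - enrollment 5 (Tina): course_id=NULL, no match -> dropped
  - enrollment 6 (Olivia): course_id=3 -> matches Physics
  - enrollment 7 (Grace): course_id=4 -> matches Linear Algebra
  - enrollment 8 (Victor): course_id=4 -> matches Linear Algebra
  - enrollment 9 (Ivan): course_id=2 -> matches Statistics
So 1 of 9 rows is dropped.

SQL:
SELECT a.student, b.title AS course
FROM enrollments a
INNER JOIN courses b ON a.course_id = b.id

Result:
student | course        
--------+---------------
Aaron   | Statistics    
Karen   | Physics       
Yara    | Physics       
Alice   | Statistics    
Olivia  | Physics       
Grace   | Linear Algebra
Victor  | Linear Algebra
Ivan    | Statistics    


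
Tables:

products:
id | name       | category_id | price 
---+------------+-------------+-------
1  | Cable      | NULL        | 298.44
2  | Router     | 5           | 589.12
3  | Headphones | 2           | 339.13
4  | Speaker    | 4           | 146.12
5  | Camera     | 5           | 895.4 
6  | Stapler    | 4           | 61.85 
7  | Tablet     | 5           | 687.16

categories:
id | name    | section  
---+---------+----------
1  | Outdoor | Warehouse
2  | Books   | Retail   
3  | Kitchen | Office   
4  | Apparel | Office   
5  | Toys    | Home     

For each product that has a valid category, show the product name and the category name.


INNER JOIN keeps only products rows whose category_id matches an id in categories. Walk through each product:
  - product 1 (Cable): category_id=NULL, no match -> dropped
  - product 2 (Router): category_id=5 -> matches Toys
  - product 3 (Headphones): category_id=2 -> matches Books
  - product 4 (Speaker): category_id=4 -> matches Apparel
  - product 5 (Camera): category_id=5 -> matches Toys
  - product 6 (Stapler): category_id=4 -> matches Apparel
  - product 7 (Tablet): category_id=5 -> matches Toys
So 1 of 7 rows is dropped.

SQL:
SELECT a.name, b.name AS category
FROM products a
INNER JOIN categories b ON a.category_id = b.id

Result:
name       | category
-----------+---------
Router     | Toys    
Headphones | Books   
Speaker    | Apparel 
Camera     | Toys    
Stapler    | Apparel 
Tablet     | Toys    


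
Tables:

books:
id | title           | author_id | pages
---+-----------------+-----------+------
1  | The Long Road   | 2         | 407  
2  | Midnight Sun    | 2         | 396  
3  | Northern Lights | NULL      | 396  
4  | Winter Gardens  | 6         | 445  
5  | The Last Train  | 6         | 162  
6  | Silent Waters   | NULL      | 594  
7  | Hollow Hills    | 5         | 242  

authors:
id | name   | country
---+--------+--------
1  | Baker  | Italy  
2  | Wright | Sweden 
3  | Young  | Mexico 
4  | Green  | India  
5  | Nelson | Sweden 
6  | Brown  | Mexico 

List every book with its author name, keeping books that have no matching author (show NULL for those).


LEFT JOIN keeps every row from books (the left table); where author_id has no match in authors, the author columns become NULL. Walk through each book:
  - book 1 (The Long Road): author_id=2 -> matches Wright
  - book 2 (Midnight Sun): author_id=2 -> matches Wright
  - book 3 (Northern Lights): author_id=NULL, no match -> kept with NULL
  - book 4 (Winter Gardens): author_id=6 -> matches Brown
  - book 5 (The Last Train): author_id=6 -> matches Brown
  - book 6 (Silent Waters): author_id=NULL, no match -> kept with NULL
  - book 7 (Hollow Hills): author_id=5 -> matches Nelson
All 7 rows appear; 2 have NULL author.

SQL:
SELECT a.title, b.name AS author
FROM books a
LEFT JOIN authors b ON a.author_id = b.id

Result:
title           | author
----------------+-------
The Long Road   | Wright
Midnight Sun    | Wright
Northern Lights | NULL  
Winter Gardens  | Brown 
The Last Train  | Brown 
Silent Waters   | NULL  
Hollow Hills    | Nelson


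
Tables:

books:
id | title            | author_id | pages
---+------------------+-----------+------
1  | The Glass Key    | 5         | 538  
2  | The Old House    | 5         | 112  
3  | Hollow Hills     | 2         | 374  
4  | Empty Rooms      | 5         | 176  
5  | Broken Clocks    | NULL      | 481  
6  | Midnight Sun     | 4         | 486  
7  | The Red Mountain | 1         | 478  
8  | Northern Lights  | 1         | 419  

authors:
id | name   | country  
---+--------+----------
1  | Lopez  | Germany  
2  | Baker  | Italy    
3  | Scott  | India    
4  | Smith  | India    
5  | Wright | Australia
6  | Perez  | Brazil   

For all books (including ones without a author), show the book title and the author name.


LEFT JOIN keeps every row from books (the left table); where author_id has no match in authors, the author columns become NULL. Walk through each book:
  - book 1 (The Glass Key): author_id=5 -> matches Wright
  - book 2 (The Old House): author_id=5 -> matches Wright
  - book 3 (Hollow Hills): author_id=2 -> matches Baker
  - book 4 (Empty Rooms): author_id=5 -> matches Wright
  - book 5 (Broken Clocks): author_id=NULL, no match -> kept with NULL
  - book 6 (Midnight Sun): author_id=4 -> matches Smith
  - book 7 (The Red Mountain): author_id=1 -> matches Lopez
  - book 8 (Northern Lights): author_id=1 -> matches Lopez
All 8 rows appear; 1 has NULL author.

SQL:
SELECT a.title, b.name AS author
FROM books a
LEFT JOIN authors b ON a.author_id = b.id

Result:
title            | author
-----------------+-------
The Glass Key    | Wright
The Old House    | Wright
Hollow Hills     | Baker 
Empty Rooms      | Wright
Broken Clocks    | NULL  
Midnight Sun     | Smith 
The Red Mountain | Lopez 
Northern Lights  | Lopez 


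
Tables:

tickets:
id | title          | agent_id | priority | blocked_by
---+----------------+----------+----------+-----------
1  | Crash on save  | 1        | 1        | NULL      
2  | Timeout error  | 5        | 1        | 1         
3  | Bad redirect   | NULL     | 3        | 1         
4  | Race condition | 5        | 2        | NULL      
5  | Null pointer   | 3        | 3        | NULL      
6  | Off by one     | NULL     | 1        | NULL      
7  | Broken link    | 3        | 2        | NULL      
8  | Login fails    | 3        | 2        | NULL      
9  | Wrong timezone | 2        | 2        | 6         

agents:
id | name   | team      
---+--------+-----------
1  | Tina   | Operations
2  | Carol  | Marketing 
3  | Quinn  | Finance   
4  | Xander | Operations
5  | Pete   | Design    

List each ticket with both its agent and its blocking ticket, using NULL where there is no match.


Two LEFT JOINs from the same base table tickets: one to agents via agent_id, one to tickets itself via blocked_by. Both are LEFT so every ticket is preserved.
Match against agents:
  - ticket 1 (Crash on save): agent_id=1 -> matches Tina
  - ticket 2 (Timeout error): agent_id=5 -> matches Pete
  - ticket 3 (Bad redirect): agent_id=NULL, no match -> kept with NULL
  - ticket 4 (Race condition): agent_id=5 -> matches Pete
  - ticket 5 (Null pointer): agent_id=3 -> matches Quinn
  - ticket 6 (Off by one): agent_id=NULL, no match -> kept with NULL
  - ticket 7 (Broken link): agent_id=3 -> matches Quinn
  - ticket 8 (Login fails): agent_id=3 -> matches Quinn
  - ticket 9 (Wrong timezone): agent_id=2 -> matches Carol
Match against tickets (self):
  - ticket 1 (Crash on save): blocked_by=NULL -> NULL
  - ticket 2 (Timeout error): blocked_by=1 -> Crash on save
  - ticket 3 (Bad redirect): blocked_by=1 -> Crash on save
  - ticket 4 (Race condition): blocked_by=NULL -> NULL
  - ticket 5 (Null pointer): blocked_by=NULL -> NULL
  - ticket 6 (Off by one): blocked_by=NULL -> NULL
  - ticket 7 (Broken link): blocked_by=NULL -> NULL
  - ticket 8 (Login fails): blocked_by=NULL -> NULL
  - ticket 9 (Wrong timezone): blocked_by=6 -> Off by one

SQL:
SELECT a.title, b.name AS agent, c.title AS blocked_by
FROM tickets a
LEFT JOIN agents b ON a.agent_id = b.id
LEFT JOIN tickets c ON a.blocked_by = c.id

Result:
title          | agent | blocked_by   
---------------+-------+--------------
Crash on save  | Tina  | NULL         
Timeout error  | Pete  | Crash on save
Bad redirect   | NULL  | Crash on save
Race condition | Pete  | NULL         
Null pointer   | Quinn | NULL         
Off by one     | NULL  | NULL         
Broken link    | Quinn | NULL         
Login fails    | Quinn | NULL         
Wrong timezone | Carol | Off by one   


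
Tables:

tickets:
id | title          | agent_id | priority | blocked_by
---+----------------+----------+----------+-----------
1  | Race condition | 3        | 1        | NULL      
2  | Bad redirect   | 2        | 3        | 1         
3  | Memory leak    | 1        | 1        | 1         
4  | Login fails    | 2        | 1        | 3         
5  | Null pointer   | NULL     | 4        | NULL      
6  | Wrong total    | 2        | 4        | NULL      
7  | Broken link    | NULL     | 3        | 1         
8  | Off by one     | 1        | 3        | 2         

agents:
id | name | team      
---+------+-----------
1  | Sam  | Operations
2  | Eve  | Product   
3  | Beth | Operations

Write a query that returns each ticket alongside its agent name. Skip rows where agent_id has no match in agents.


INNER JOIN keeps only tickets rows whose agent_id matches an id in agents. Walk through each ticket:
  - ticket 1 (Race condition): agent_id=3 -> matches Beth
  - ticket 2 (Bad redirect): agent_id=2 -> matches Eve
  - ticket 3 (Memory leak): agent_id=1 -> matches Sam
  - ticket 4 (Login fails): agent_id=2 -> matches Eve
  - ticket 5 (Null pointer): agent_id=NULL, no match -> dropped
  - ticket 6 (Wrong total): agent_id=2 -> matches Eve
  - ticket 7 (Broken link): agent_id=NULL, no match -> dropped
  - ticket 8 (Off by one): agent_id=1 -> matches Sam
So 2 of 8 rows are dropped.

SQL:
SELECT a.title, b.name AS agent
FROM tickets a
INNER JOIN agents b ON a.agent_id = b.id

Result:
title          | agent
---------------+------
Race condition | Beth 
Bad redirect   | Eve  
Memory leak    | Sam  
Login fails    | Eve  
Wrong total    | Eve  
Off by one     | Sam  


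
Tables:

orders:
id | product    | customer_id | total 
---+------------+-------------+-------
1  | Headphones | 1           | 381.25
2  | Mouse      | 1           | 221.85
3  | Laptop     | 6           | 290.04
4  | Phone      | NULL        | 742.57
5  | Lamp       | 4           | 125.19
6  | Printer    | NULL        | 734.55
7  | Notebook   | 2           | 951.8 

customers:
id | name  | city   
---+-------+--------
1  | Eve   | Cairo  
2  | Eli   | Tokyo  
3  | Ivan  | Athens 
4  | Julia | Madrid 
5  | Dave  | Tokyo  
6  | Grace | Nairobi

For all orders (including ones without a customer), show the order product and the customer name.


LEFT JOIN keeps every row from orders (the left table); where customer_id has no match in customers, the customer columns become NULL. Walk through each order:
  - order 1 (Headphones): customer_id=1 -> matches Eve
  - order 2 (Mouse): customer_id=1 -> matches Eve
  - order 3 (Laptop): customer_id=6 -> matches Grace
  - order 4 (Phone): customer_id=NULL, no match -> kept with NULL
  - order 5 (Lamp): customer_id=4 -> matches Julia
  - order 6 (Printer): customer_id=NULL, no match -> kept with NULL
  - order 7 (Notebook): customer_id=2 -> matches Eli
All 7 rows appear; 2 have NULL customer.

SQL:
SELECT a.product, b.name AS customer
FROM orders a
LEFT JOIN customers b ON a.customer_id = b.id

Result:
product    | customer
-----------+---------
Headphones | Eve     
Mouse      | Eve     
Laptop     | Grace   
Phone      | NULL    
Lamp       | Julia   
Printer    | NULL    
Notebook   | Eli     


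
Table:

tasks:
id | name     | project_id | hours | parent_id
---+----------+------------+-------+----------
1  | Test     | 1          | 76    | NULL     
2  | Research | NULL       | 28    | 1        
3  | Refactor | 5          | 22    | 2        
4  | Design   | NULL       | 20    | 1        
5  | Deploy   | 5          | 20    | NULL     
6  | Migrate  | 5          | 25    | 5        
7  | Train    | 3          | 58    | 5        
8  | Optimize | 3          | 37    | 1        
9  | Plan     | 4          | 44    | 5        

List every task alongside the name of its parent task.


This is a self-join: tasks is joined to a second copy of itself, matching each row's parent_id to another row's id. Use LEFT JOIN so rows with parent_id=NULL are kept.
  - task 1 (Test): parent_id=NULL -> NULL
  - task 2 (Research): parent_id=1 -> Test
  - task 3 (Refactor): parent_id=2 -> Research
  - task 4 (Design): parent_id=1 -> Test
  - task 5 (Deploy): parent_id=NULL -> NULL
  - task 6 (Migrate): parent_id=5 -> Deploy
  - task 7 (Train): parent_id=5 -> Deploy
  - task 8 (Optimize): parent_id=1 -> Test
  - task 9 (Plan): parent_id=5 -> Deploy

SQL:
SELECT a.name AS item, b.name AS parent
FROM tasks a
LEFT JOIN tasks b ON a.parent_id = b.id

Result:
item     | parent  
---------+---------
Test     | NULL    
Research | Test    
Refactor | Research
Design   | Test    
Deploy   | NULL    
Migrate  | Deploy  
Train    | Deploy  
Optimize | Test    
Plan     | Deploy  


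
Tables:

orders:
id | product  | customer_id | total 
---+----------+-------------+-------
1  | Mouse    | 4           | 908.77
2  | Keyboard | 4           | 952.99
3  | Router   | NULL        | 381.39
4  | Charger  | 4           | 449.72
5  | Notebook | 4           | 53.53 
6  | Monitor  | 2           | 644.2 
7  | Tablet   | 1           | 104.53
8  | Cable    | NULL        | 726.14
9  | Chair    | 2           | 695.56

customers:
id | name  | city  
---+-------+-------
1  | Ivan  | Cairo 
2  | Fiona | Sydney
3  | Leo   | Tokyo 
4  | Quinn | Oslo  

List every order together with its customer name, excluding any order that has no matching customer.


INNER JOIN keeps only orders rows whose customer_id matches an id in customers. Walk through each order:
  - order 1 (Mouse): customer_id=4 -> matches Quinn
  - order 2 (Keyboard): customer_id=4 -> matches Quinn
  - order 3 (Router): customer_id=NULL, no match -> dropped
  - order 4 (Charger): customer_id=4 -> matches Quinn
  - order 5 (Notebook): customer_id=4 -> matches Quinn
  - order 6 (Monitor): customer_id=2 -> matches Fiona
  - order 7 (Tablet): customer_id=1 -> matches Ivan
  - order 8 (Cable): customer_id=NULL, no match -> dropped
  - order 9 (Chair): customer_id=2 -> matches Fiona
So 2 of 9 rows are dropped.

SQL:
SELECT a.product, b.name AS customer
FROM orders a
INNER JOIN customers b ON a.customer_id = b.id

Result:
product  | customer
---------+---------
Mouse    | Quinn   
Keyboard | Quinn   
Charger  | Quinn   
Notebook | Quinn   
Monitor  | Fiona   
Tablet   | Ivan    
Chair    | Fiona   


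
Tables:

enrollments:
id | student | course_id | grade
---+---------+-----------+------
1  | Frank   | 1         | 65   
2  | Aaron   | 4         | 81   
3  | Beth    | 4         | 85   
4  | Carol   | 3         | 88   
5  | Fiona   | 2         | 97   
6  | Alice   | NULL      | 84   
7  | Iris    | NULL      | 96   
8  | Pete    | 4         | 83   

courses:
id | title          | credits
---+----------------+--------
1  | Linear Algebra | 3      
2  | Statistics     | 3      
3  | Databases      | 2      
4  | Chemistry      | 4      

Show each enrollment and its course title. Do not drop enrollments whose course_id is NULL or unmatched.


LEFT JOIN keeps every row from enrollments (the left table); where course_id has no match in courses, the course columns become NULL. Walk through each enrollment:
  - enrollment 1 (Frank): course_id=1 -> matches Linear Algebra
  - enrollment 2 (Aaron): course_id=4 -> matches Chemistry
  - enrollment 3 (Beth): course_id=4 -> matches Chemistry
  - enrollment 4 (Carol): course_id=3 -> matches Databases
  - enrollment 5 (Fiona): course_id=2 -> matches Statistics
  - enrollment 6 (Alice): course_id=NULL, no match -> kept with NULL
  - enrollment 7 (Iris): course_id=NULL, no match -> kept with NULL
  - enrollment 8 (Pete): course_id=4 -> matches Chemistry
All 8 rows appear; 2 have NULL course.

SQL:
SELECT a.student, b.title AS course
FROM enrollments a
LEFT JOIN courses b ON a.course_id = b.id

Result:
student | course        
--------+---------------
Frank   | Linear Algebra
Aaron   | Chemistry     
Beth    | Chemistry     
Carol   | Databases     
Fiona   | Statistics    
Alice   | NULL          
Iris    | NULL          
Pete    | Chemistry     


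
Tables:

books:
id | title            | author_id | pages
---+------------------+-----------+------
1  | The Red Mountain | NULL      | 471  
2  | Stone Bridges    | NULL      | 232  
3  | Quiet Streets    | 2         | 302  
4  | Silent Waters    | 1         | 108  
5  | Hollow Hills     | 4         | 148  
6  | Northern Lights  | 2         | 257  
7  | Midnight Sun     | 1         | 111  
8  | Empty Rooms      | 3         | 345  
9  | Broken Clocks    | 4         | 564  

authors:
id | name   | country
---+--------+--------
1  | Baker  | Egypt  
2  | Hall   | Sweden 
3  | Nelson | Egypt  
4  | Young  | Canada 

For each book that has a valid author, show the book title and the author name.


INNER JOIN keeps only books rows whose author_id matches an id in authors. Walk through each book:
  - book 1 (The Red Mountain): author_id=NULL, no match -> dropped
  - book 2 (Stone Bridges): author_id=NULL, no match -> dropped
  - book 3 (Quiet Streets): author_id=2 -> matches Hall
  - book 4 (Silent Waters): author_id=1 -> matches Baker
  - book 5 (Hollow Hills): author_id=4 -> matches Young
  - book 6 (Northern Lights): author_id=2 -> matches Hall
  - book 7 (Midnight Sun): author_id=1 -> matches Baker
  - book 8 (Empty Rooms): author_id=3 -> matches Nelson
  - book 9 (Broken Clocks): author_id=4 -> matches Young
So 2 of 9 rows are dropped.

SQL:
SELECT a.title, b.name AS author
FROM books a
INNER JOIN authors b ON a.author_id = b.id

Result:
title           | author
----------------+-------
Quiet Streets   | Hall  
Silent Waters   | Baker 
Hollow Hills    | Young 
Northern Lights | Hall  
Midnight Sun    | Baker 
Empty Rooms     | Nelson
Broken Clocks   | Young 


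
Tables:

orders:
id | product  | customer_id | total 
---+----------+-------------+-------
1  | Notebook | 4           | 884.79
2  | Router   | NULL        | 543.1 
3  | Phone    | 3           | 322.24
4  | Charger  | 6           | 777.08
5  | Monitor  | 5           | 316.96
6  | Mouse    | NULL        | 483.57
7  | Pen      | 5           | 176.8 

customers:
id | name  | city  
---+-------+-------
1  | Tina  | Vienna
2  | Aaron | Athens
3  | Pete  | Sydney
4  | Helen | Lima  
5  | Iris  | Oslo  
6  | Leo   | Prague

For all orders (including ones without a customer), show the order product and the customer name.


LEFT JOIN keeps every row from orders (the left table); where customer_id has no match in customers, the customer columns become NULL. Walk through each order:
  - order 1 (Notebook): customer_id=4 -> matches Helen
  - order 2 (Router): customer_id=NULL, no match -> kept with NULL
  - order 3 (Phone): customer_id=3 -> matches Pete
  - order 4 (Charger): customer_id=6 -> matches Leo
  - order 5 (Monitor): customer_id=5 -> matches Iris
  - order 6 (Mouse): customer_id=NULL, no match -> kept with NULL
  - order 7 (Pen): customer_id=5 -> matches Iris
All 7 rows appear; 2 have NULL customer.

SQL:
SELECT a.product, b.name AS customer
FROM orders a
LEFT JOIN customers b ON a.customer_id = b.id

Result:
product  | customer
---------+---------
Notebook | Helen   
Router   | NULL    
Phone    | Pete    
Charger  | Leo     
Monitor  | Iris    
Mouse    | NULL    
Pen      | Iris    


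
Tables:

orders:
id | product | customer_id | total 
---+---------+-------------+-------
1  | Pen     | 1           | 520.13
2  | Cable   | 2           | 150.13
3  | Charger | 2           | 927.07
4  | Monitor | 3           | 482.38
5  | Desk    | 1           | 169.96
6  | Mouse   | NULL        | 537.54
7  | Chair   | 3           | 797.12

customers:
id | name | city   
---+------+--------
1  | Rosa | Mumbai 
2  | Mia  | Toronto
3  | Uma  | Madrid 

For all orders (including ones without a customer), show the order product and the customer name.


LEFT JOIN keeps every row from orders (the left table); where customer_id has no match in customers, the customer columns become NULL. Walk through each order:
  - order 1 (Pen): customer_id=1 -> matches Rosa
  - order 2 (Cable): customer_id=2 -> matches Mia
  - order 3 (Charger): customer_id=2 -> matches Mia
  - order 4 (Monitor): customer_id=3 -> matches Uma
  - order 5 (Desk): customer_id=1 -> matches Rosa
  - order 6 (Mouse): customer_id=NULL, no match -> kept with NULL
  - order 7 (Chair): customer_id=3 -> matches Uma
All 7 rows appear; 1 has NULL customer.

SQL:
SELECT a.product, b.name AS customer
FROM orders a
LEFT JOIN customers b ON a.customer_id = b.id

Result:
product | customer
--------+---------
Pen     | Rosa    
Cable   | Mia     
Charger | Mia     
Monitor | Uma     
Desk    | Rosa    
Mouse   | NULL    
Chair   | Uma     


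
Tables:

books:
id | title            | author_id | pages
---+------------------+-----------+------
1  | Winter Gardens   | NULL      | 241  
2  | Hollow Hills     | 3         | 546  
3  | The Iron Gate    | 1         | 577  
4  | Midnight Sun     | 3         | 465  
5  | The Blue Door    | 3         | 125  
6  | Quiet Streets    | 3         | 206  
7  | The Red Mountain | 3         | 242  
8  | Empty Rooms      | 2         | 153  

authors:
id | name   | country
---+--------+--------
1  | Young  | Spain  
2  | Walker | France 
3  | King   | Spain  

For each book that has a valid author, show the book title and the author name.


INNER JOIN keeps only books rows whose author_id matches an id in authors. Walk through each book:
  - book 1 (Winter Gardens): author_id=NULL, no match -> dropped
  - book 2 (Hollow Hills): author_id=3 -> matches King
  - book 3 (The Iron Gate): author_id=1 -> matches Young
  - book 4 (Midnight Sun): author_id=3 -> matches King
  - book 5 (The Blue Door): author_id=3 -> matches King
  - book 6 (Quiet Streets): author_id=3 -> matches King
  - book 7 (The Red Mountain): author_id=3 -> matches King
  - book 8 (Empty Rooms): author_id=2 -> matches Walker
So 1 of 8 rows is dropped.

SQL:
SELECT a.title, b.name AS author
FROM books a
INNER JOIN authors b ON a.author_id = b.id

Result:
title            | author
-----------------+-------
Hollow Hills     | King  
The Iron Gate    | Young 
Midnight Sun     | King  
The Blue Door    | King  
Quiet Streets    | King  
The Red Mountain | King  
Empty Rooms      | Walker


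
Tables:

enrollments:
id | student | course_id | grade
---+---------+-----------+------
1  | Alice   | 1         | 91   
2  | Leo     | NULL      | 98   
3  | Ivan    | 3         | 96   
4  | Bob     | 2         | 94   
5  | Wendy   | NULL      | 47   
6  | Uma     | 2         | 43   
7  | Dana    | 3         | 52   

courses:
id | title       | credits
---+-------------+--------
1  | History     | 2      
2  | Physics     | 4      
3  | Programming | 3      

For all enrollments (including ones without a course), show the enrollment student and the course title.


LEFT JOIN keeps every row from enrollments (the left table); where course_id has no match in courses, the course columns become NULL. Walk through each enrollment:
  - enrollment 1 (Alice): course_id=1 -> matches History
  - enrollment 2 (Leo): course_id=NULL, no match -> kept with NULL
  - enrollment 3 (Ivan): course_id=3 -> matches Programming
  - enrollment 4 (Bob): course_id=2 -> matches Physics
  - enrollment 5 (Wendy): course_id=NULL, no match -> kept with NULL
  - enrollment 6 (Uma): course_id=2 -> matches Physics
  - enrollment 7 (Dana): course_id=3 -> matches Programming
All 7 rows appear; 2 have NULL course.

SQL:
SELECT a.student, b.title AS course
FROM enrollments a
LEFT JOIN courses b ON a.course_id = b.id

Result:
student | course     
--------+------------
Alice   | History    
Leo     | NULL       
Ivan    | Programming
Bob     | Physics    
Wendy   | NULL       
Uma     | Physics    
Dana    | Programming


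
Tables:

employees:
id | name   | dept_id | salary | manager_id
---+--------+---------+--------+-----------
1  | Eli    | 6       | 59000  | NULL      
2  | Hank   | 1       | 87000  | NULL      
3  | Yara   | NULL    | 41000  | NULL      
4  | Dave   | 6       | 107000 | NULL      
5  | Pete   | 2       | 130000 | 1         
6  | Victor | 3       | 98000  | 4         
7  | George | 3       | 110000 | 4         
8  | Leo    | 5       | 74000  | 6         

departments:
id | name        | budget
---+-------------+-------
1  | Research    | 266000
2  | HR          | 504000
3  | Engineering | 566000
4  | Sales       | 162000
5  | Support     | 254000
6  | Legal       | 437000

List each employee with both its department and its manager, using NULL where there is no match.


Two LEFT JOINs from the same base table employees: one to departments via dept_id, one to employees itself via manager_id. Both are LEFT so every employee is preserved.
Match against departments:
  - employee 1 (Eli): dept_id=6 -> matches Legal
  - employee 2 (Hank): dept_id=1 -> matches Research
  - employee 3 (Yara): dept_id=NULL, no match -> kept with NULL
  - employee 4 (Dave): dept_id=6 -> matches Legal
  - employee 5 (Pete): dept_id=2 -> matches HR
  - employee 6 (Victor): dept_id=3 -> matches Engineering
  - employee 7 (George): dept_id=3 -> matches Engineering
  - employee 8 (Leo): dept_id=5 -> matches Support
Match against employees (self):
  - employee 1 (Eli): manager_id=NULL -> NULL
  - employee 2 (Hank): manager_id=NULL -> NULL
  - employee 3 (Yara): manager_id=NULL -> NULL
  - employee 4 (Dave): manager_id=NULL -> NULL
  - employee 5 (Pete): manager_id=1 -> Eli
  - employee 6 (Victor): manager_id=4 -> Dave
  - employee 7 (George): manager_id=4 -> Dave
  - employee 8 (Leo): manager_id=6 -> Victor

SQL:
SELECT a.name, b.name AS department, c.name AS manager
FROM employees a
LEFT JOIN departments b ON a.dept_id = b.id
LEFT JOIN employees c ON a.manager_id = c.id

Result:
name   | department  | manager
-------+-------------+--------
Eli    | Legal       | NULL   
Hank   | Research    | NULL   
Yara   | NULL        | NULL   
Dave   | Legal       | NULL   
Pete   | HR          | Eli    
Victor | Engineering | Dave   
George | Engineering | Dave   
Leo    | Support     | Victor 


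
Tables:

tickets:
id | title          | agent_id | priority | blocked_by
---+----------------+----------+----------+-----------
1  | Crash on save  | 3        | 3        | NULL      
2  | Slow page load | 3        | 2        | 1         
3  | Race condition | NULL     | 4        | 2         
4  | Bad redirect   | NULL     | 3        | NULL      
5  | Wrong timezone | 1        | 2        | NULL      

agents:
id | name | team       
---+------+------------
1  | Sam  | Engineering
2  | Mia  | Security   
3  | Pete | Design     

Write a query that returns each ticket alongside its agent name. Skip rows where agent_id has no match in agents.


INNER JOIN keeps only tickets rows whose agent_id matches an id in agents. Walk through each ticket:
  - ticket 1 (Crash on save): agent_id=3 -> matches Pete
  - ticket 2 (Slow page load): agent_id=3 -> matches Pete
  - ticket 3 (Race condition): agent_id=NULL, no match -> dropped
  - ticket 4 (Bad redirect): agent_id=NULL, no match -> dropped
  - ticket 5 (Wrong timezone): agent_id=1 -> matches Sam
So 2 of 5 rows are dropped.

SQL:
SELECT a.title, b.name AS agent
FROM tickets a
INNER JOIN agents b ON a.agent_id = b.id

Result:
title          | agent
---------------+------
Crash on save  | Pete 
Slow page load | Pete 
Wrong timezone | Sam  


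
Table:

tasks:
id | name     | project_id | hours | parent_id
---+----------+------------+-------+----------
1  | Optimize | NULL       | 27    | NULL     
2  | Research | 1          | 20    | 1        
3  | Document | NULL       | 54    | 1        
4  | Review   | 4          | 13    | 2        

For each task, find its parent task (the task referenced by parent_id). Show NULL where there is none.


This is a self-join: tasks is joined to a second copy of itself, matching each row's parent_id to another row's id. Use LEFT JOIN so rows with parent_id=NULL are kept.
  - task 1 (Optimize): parent_id=NULL -> NULL
  - task 2 (Research): parent_id=1 -> Optimize
  - task 3 (Document): parent_id=1 -> Optimize
  - task 4 (Review): parent_id=2 -> Research

SQL:
SELECT a.name AS item, b.name AS parent
FROM tasks a
LEFT JOIN tasks b ON a.parent_id = b.id

Result:
item     | parent  
---------+---------
Optimize | NULL    
Research | Optimize
Document | Optimize
Review   | Research


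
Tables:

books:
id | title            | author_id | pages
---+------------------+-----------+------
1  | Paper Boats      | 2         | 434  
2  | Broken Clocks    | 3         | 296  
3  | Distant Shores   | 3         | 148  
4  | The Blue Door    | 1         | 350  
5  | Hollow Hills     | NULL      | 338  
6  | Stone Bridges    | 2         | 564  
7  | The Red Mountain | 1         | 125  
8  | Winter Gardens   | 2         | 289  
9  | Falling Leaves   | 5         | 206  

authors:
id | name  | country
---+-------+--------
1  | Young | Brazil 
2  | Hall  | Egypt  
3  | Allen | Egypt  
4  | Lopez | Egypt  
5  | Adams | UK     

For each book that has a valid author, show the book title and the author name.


INNER JOIN keeps only books rows whose author_id matches an id in authors. Walk through each book:
  - book 1 (Paper Boats): author_id=2 -> matches Hall
  - book 2 (Broken Clocks): author_id=3 -> matches Allen
  - book 3 (Distant Shores): author_id=3 -> matches Allen
  - book 4 (The Blue Door): author_id=1 -> matches Young
  - book 5 (Hollow Hills): author_id=NULL, no match -> dropped
  - book 6 (Stone Bridges): author_id=2 -> matches Hall
  - book 7 (The Red Mountain): author_id=1 -> matches Young
  - book 8 (Winter Gardens): author_id=2 -> matches Hall
  - book 9 (Falling Leaves): author_id=5 -> matches Adams
So 1 of 9 rows is dropped.

SQL:
SELECT a.title, b.name AS author
FROM books a
INNER JOIN authors b ON a.author_id = b.id

Result:
title            | author
-----------------+-------
Paper Boats      | Hall  
Broken Clocks    | Allen 
Distant Shores   | Allen 
The Blue Door    | Young 
Stone Bridges    | Hall  
The Red Mountain | Young 
Winter Gardens   | Hall  
Falling Leaves   | Adams 
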